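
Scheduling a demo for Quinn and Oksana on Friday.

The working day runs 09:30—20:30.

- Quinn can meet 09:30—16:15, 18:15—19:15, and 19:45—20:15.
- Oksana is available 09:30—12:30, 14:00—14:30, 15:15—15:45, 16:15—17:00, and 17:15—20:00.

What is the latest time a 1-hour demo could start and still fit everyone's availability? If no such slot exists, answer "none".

Quinn ∩ Oksana: 09:30–12:30, 14:00–14:30, 15:15–15:45, 18:15–19:15, 19:45–20:00.
Windows ≥ 60 min: 09:30–12:30, 18:15–19:15.
Latest start in the last window 18:15–19:15 is 19:15 − 60 min = 18:15.

18:15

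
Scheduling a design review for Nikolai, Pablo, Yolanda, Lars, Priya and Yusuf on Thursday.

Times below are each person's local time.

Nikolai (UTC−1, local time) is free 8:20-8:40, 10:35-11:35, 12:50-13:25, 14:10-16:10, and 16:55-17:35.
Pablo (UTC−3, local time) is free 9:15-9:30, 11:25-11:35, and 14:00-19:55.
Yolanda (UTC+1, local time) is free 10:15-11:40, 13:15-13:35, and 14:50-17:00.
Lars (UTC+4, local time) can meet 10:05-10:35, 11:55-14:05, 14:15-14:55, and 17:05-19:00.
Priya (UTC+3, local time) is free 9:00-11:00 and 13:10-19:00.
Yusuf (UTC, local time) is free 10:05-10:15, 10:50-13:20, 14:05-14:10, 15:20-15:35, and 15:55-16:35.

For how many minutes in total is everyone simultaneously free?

0 minutes

Nikolai → UTC: 09:20–09:40, 11:35–12:35, 13:50–14:25, 15:10–17:10, 17:55–18:35.
Pablo → UTC: 12:15–12:30, 14:25–14:35, 17:00–22:55.
Yolanda → UTC: 09:15–10:40, 12:15–12:35, 13:50–16:00.
Lars → UTC: 06:05–06:35, 07:55–10:05, 10:15–10:55, 13:05–15:00.
Priya → UTC: 06:00–08:00, 10:10–16:00.
Yusuf → UTC: 10:05–10:15, 10:50–13:20, 14:05–14:10, 15:20–15:35, 15:55–16:35.
Nikolai ∩ Pablo: 12:15–12:30, 17:00–17:10, 17:55–18:35.
Nikolai ∩ Pablo ∩ Yolanda: 12:15–12:30.
Nikolai ∩ Pablo ∩ Yolanda ∩ Lars: (none).
Nikolai ∩ Pablo ∩ Yolanda ∩ Lars ∩ Priya: (none).
Nikolai ∩ Pablo ∩ Yolanda ∩ Lars ∩ Priya ∩ Yusuf: (none).
Total common minutes: 0.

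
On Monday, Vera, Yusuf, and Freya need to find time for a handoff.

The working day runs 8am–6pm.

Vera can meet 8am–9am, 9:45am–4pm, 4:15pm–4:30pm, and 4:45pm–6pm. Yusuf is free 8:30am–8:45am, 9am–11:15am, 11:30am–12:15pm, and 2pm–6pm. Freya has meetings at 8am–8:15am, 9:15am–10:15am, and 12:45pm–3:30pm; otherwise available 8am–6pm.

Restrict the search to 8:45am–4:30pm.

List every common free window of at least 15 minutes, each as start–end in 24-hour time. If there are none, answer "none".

Freya free within 08:00–18:00: 08:15–09:15, 10:15–12:45, 15:30–18:00.
Vera ∩ Yusuf: 08:30–08:45, 09:45–11:15, 11:30–12:15, 14:00–16:00, 16:15–16:30, 16:45–18:00.
Vera ∩ Yusuf ∩ Freya: 08:30–08:45, 10:15–11:15, 11:30–12:15, 15:30–16:00, 16:15–16:30, 16:45–18:00.
Restricted to 08:45–16:30: 10:15–11:15, 11:30–12:15, 15:30–16:00, 16:15–16:30.
Windows ≥ 15 min: 10:15–11:15, 11:30–12:15, 15:30–16:00, 16:15–16:30.

10:15–11:15, 11:30–12:15, 15:30–16:00, 16:15–16:30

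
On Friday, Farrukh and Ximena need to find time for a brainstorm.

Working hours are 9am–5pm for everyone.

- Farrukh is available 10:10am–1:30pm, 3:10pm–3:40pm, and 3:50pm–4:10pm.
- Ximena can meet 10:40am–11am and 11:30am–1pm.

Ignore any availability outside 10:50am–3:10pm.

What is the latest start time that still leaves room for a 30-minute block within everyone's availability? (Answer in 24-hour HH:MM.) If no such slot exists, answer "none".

12:30

Farrukh ∩ Ximena: 10:40–11:00, 11:30–13:00.
Restricted to 10:50–15:10: 10:50–11:00, 11:30–13:00.
Windows ≥ 30 min: 11:30–13:00.
Latest start in the last window 11:30–13:00 is 13:00 − 30 min = 12:30.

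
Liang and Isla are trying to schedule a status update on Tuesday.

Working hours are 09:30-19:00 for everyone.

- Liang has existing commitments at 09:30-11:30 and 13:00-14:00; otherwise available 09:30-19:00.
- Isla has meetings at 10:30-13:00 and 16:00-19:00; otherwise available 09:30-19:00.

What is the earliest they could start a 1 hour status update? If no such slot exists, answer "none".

Liang free within 09:30–19:00: 11:30–13:00, 14:00–19:00.
Isla free within 09:30–19:00: 09:30–10:30, 13:00–16:00.
Liang ∩ Isla: 14:00–16:00.
Windows ≥ 60 min: 14:00–16:00.
Earliest such window starts at 14:00.

14:00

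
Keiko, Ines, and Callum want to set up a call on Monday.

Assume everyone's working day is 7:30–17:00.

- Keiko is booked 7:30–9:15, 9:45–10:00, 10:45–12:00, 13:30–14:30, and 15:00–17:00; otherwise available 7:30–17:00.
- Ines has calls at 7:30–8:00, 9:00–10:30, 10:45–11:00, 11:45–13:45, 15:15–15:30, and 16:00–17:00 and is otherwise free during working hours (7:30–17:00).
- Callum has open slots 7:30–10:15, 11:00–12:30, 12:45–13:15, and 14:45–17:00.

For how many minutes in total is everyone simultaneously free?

Keiko free within 07:30–17:00: 09:15–09:45, 10:00–10:45, 12:00–13:30, 14:30–15:00.
Ines free within 07:30–17:00: 08:00–09:00, 10:30–10:45, 11:00–11:45, 13:45–15:15, 15:30–16:00.
Keiko ∩ Ines: 10:30–10:45, 14:30–15:00.
Keiko ∩ Ines ∩ Callum: 14:45–15:00.
Total common minutes: 15.

15 minutes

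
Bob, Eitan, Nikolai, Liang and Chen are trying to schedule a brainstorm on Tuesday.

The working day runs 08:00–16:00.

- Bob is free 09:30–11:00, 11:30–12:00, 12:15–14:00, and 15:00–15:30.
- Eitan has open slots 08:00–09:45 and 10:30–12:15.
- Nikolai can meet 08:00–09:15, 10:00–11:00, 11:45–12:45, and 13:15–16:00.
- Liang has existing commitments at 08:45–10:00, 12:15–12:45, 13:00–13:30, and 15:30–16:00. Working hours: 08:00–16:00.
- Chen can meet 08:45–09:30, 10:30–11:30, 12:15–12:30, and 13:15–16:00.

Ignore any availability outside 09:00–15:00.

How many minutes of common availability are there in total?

30 minutes

Liang free within 08:00–16:00: 08:00–08:45, 10:00–12:15, 12:45–13:00, 13:30–15:30.
Bob ∩ Eitan: 09:30–09:45, 10:30–11:00, 11:30–12:00.
Bob ∩ Eitan ∩ Nikolai: 10:30–11:00, 11:45–12:00.
Bob ∩ Eitan ∩ Nikolai ∩ Liang: 10:30–11:00, 11:45–12:00.
Bob ∩ Eitan ∩ Nikolai ∩ Liang ∩ Chen: 10:30–11:00.
Restricted to 09:00–15:00: 10:30–11:00.
Total common minutes: 30.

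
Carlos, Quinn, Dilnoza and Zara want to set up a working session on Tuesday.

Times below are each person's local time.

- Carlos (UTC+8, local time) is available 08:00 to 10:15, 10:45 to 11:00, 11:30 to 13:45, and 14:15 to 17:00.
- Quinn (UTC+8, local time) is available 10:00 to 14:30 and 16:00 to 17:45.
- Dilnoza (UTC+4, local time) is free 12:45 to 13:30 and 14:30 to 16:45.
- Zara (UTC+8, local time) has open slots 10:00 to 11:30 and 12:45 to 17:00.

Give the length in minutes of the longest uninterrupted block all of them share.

Carlos → UTC: 00:00–02:15, 02:45–03:00, 03:30–05:45, 06:15–09:00.
Quinn → UTC: 02:00–06:30, 08:00–09:45.
Dilnoza → UTC: 08:45–09:30, 10:30–12:45.
Zara → UTC: 02:00–03:30, 04:45–09:00.
Carlos ∩ Quinn: 02:00–02:15, 02:45–03:00, 03:30–05:45, 06:15–06:30, 08:00–09:00.
Carlos ∩ Quinn ∩ Dilnoza: 08:45–09:00.
Carlos ∩ Quinn ∩ Dilnoza ∩ Zara: 08:45–09:00.
Single common window of 15 minutes.

15 minutes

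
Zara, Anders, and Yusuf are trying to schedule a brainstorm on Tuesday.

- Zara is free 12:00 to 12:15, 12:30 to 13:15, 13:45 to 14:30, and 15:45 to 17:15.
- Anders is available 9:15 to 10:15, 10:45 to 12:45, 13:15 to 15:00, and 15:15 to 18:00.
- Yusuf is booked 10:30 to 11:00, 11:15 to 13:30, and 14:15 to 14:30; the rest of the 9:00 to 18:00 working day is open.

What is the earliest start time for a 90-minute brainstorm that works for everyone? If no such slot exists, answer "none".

Yusuf free within 09:00–18:00: 09:00–10:30, 11:00–11:15, 13:30–14:15, 14:30–18:00.
Zara ∩ Anders: 12:00–12:15, 12:30–12:45, 13:45–14:30, 15:45–17:15.
Zara ∩ Anders ∩ Yusuf: 13:45–14:15, 15:45–17:15.
Windows ≥ 90 min: 15:45–17:15.
Earliest such window starts at 15:45.

15:45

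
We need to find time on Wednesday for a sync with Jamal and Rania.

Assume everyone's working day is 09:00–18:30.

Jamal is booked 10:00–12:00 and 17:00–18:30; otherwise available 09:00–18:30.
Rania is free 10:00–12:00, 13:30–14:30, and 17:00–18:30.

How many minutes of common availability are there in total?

60 minutes

Jamal free within 09:00–18:30: 09:00–10:00, 12:00–17:00.
Jamal ∩ Rania: 13:30–14:30.
Total common minutes: 60.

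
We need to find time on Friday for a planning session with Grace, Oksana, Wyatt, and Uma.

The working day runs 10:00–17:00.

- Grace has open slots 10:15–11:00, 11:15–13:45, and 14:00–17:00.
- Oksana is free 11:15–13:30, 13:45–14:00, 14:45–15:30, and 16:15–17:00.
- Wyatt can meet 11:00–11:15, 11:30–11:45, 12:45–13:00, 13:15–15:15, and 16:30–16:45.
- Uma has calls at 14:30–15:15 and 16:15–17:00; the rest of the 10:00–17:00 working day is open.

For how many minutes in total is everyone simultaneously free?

Uma free within 10:00–17:00: 10:00–14:30, 15:15–16:15.
Grace ∩ Oksana: 11:15–13:30, 14:45–15:30, 16:15–17:00.
Grace ∩ Oksana ∩ Wyatt: 11:30–11:45, 12:45–13:00, 13:15–13:30, 14:45–15:15, 16:30–16:45.
Grace ∩ Oksana ∩ Wyatt ∩ Uma: 11:30–11:45, 12:45–13:00, 13:15–13:30.
Total common minutes: 15 + 15 + 15 = 45.

45 minutes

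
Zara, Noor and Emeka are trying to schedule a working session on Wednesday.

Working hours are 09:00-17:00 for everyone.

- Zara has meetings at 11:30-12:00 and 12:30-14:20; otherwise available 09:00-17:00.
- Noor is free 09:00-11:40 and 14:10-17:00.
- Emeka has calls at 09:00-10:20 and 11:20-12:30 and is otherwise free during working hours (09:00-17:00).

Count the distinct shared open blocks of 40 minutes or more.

2

Zara free within 09:00–17:00: 09:00–11:30, 12:00–12:30, 14:20–17:00.
Emeka free within 09:00–17:00: 10:20–11:20, 12:30–17:00.
Zara ∩ Noor: 09:00–11:30, 14:20–17:00.
Zara ∩ Noor ∩ Emeka: 10:20–11:20, 14:20–17:00.
Windows ≥ 40 min: 10:20–11:20, 14:20–17:00.
That's 2 windows.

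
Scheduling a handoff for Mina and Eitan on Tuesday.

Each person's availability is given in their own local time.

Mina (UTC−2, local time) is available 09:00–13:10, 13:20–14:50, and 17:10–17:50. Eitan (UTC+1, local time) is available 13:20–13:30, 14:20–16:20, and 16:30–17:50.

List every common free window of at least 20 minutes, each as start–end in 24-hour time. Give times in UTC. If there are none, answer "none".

Mina → UTC: 11:00–15:10, 15:20–16:50, 19:10–19:50.
Eitan → UTC: 12:20–12:30, 13:20–15:20, 15:30–16:50.
Mina ∩ Eitan: 12:20–12:30, 13:20–15:10, 15:30–16:50.
Windows ≥ 20 min: 13:20–15:10, 15:30–16:50.

13:20–15:10, 15:30–16:50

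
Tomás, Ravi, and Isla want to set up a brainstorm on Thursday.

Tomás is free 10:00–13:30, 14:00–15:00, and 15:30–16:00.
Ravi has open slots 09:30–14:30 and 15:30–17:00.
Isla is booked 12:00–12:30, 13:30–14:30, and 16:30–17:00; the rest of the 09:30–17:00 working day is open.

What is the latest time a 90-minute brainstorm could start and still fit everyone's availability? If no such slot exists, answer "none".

10:30

Isla free within 09:30–17:00: 09:30–12:00, 12:30–13:30, 14:30–16:30.
Tomás ∩ Ravi: 10:00–13:30, 14:00–14:30, 15:30–16:00.
Tomás ∩ Ravi ∩ Isla: 10:00–12:00, 12:30–13:30, 15:30–16:00.
Windows ≥ 90 min: 10:00–12:00.
Latest start in the last window 10:00–12:00 is 12:00 − 90 min = 10:30.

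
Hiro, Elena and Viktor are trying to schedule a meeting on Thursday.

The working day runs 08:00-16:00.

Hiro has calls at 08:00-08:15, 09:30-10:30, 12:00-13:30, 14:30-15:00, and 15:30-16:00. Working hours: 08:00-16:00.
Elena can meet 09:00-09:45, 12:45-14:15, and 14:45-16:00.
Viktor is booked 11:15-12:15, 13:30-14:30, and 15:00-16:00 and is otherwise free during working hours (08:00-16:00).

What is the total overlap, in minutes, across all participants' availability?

30 minutes

Hiro free within 08:00–16:00: 08:15–09:30, 10:30–12:00, 13:30–14:30, 15:00–15:30.
Viktor free within 08:00–16:00: 08:00–11:15, 12:15–13:30, 14:30–15:00.
Hiro ∩ Elena: 09:00–09:30, 13:30–14:15, 15:00–15:30.
Hiro ∩ Elena ∩ Viktor: 09:00–09:30.
Total common minutes: 30.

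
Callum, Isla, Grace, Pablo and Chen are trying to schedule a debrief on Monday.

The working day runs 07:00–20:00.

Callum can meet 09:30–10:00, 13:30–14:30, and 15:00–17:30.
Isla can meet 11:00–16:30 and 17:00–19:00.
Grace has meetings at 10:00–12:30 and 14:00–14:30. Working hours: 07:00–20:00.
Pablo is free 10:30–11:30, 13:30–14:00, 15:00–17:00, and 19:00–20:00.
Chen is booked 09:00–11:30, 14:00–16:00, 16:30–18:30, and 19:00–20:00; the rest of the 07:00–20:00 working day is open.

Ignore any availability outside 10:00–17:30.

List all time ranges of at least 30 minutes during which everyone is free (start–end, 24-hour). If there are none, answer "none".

13:30–14:00, 16:00–16:30

Grace free within 07:00–20:00: 07:00–10:00, 12:30–14:00, 14:30–20:00.
Chen free within 07:00–20:00: 07:00–09:00, 11:30–14:00, 16:00–16:30, 18:30–19:00.
Callum ∩ Isla: 13:30–14:30, 15:00–16:30, 17:00–17:30.
Callum ∩ Isla ∩ Grace: 13:30–14:00, 15:00–16:30, 17:00–17:30.
Callum ∩ Isla ∩ Grace ∩ Pablo: 13:30–14:00, 15:00–16:30.
Callum ∩ Isla ∩ Grace ∩ Pablo ∩ Chen: 13:30–14:00, 16:00–16:30.
Restricted to 10:00–17:30: 13:30–14:00, 16:00–16:30.
Windows ≥ 30 min: 13:30–14:00, 16:00–16:30.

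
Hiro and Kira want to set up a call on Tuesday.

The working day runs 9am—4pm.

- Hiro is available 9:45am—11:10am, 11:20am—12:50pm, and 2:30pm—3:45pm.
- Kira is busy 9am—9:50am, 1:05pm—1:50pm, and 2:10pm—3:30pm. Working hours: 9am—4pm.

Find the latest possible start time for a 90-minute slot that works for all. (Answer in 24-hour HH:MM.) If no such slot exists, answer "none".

11:20

Kira free within 09:00–16:00: 09:50–13:05, 13:50–14:10, 15:30–16:00.
Hiro ∩ Kira: 09:50–11:10, 11:20–12:50, 15:30–15:45.
Windows ≥ 90 min: 11:20–12:50.
Latest start in the last window 11:20–12:50 is 12:50 − 90 min = 11:20.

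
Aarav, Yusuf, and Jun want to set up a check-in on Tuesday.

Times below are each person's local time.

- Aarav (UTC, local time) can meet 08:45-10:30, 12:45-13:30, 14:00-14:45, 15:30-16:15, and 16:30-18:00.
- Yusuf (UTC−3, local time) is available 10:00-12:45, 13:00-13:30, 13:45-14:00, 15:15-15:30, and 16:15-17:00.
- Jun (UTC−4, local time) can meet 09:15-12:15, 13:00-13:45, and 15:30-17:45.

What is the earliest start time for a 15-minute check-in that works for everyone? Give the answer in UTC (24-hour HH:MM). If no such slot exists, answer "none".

13:15

Aarav → UTC: 08:45–10:30, 12:45–13:30, 14:00–14:45, 15:30–16:15, 16:30–18:00.
Yusuf → UTC: 13:00–15:45, 16:00–16:30, 16:45–17:00, 18:15–18:30, 19:15–20:00.
Jun → UTC: 13:15–16:15, 17:00–17:45, 19:30–21:45.
Aarav ∩ Yusuf: 13:00–13:30, 14:00–14:45, 15:30–15:45, 16:00–16:15, 16:45–17:00.
Aarav ∩ Yusuf ∩ Jun: 13:15–13:30, 14:00–14:45, 15:30–15:45, 16:00–16:15.
Windows ≥ 15 min: 13:15–13:30, 14:00–14:45, 15:30–15:45, 16:00–16:15.
Earliest such window starts at 13:15.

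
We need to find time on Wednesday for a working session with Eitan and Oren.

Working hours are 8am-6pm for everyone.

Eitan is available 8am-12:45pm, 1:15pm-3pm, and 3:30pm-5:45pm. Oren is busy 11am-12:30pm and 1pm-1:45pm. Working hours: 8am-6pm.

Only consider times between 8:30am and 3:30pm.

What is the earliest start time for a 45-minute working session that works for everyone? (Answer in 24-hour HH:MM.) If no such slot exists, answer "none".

08:30

Oren free within 08:00–18:00: 08:00–11:00, 12:30–13:00, 13:45–18:00.
Eitan ∩ Oren: 08:00–11:00, 12:30–12:45, 13:45–15:00, 15:30–17:45.
Restricted to 08:30–15:30: 08:30–11:00, 12:30–12:45, 13:45–15:00.
Windows ≥ 45 min: 08:30–11:00, 13:45–15:00.
Earliest such window starts at 08:30.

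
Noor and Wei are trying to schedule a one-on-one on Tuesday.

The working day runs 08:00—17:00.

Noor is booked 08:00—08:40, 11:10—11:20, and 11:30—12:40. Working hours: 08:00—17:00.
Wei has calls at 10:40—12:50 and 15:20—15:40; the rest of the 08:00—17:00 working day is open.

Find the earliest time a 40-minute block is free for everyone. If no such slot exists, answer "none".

08:40

Noor free within 08:00–17:00: 08:40–11:10, 11:20–11:30, 12:40–17:00.
Wei free within 08:00–17:00: 08:00–10:40, 12:50–15:20, 15:40–17:00.
Noor ∩ Wei: 08:40–10:40, 12:50–15:20, 15:40–17:00.
Windows ≥ 40 min: 08:40–10:40, 12:50–15:20, 15:40–17:00.
Earliest such window starts at 08:40.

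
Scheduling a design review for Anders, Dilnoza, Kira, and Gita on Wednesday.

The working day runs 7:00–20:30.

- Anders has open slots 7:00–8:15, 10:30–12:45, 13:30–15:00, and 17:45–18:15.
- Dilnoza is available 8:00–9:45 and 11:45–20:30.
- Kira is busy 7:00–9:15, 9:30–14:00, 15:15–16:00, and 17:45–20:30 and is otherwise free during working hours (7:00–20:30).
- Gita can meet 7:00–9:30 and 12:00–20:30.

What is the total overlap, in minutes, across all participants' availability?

Kira free within 07:00–20:30: 09:15–09:30, 14:00–15:15, 16:00–17:45.
Anders ∩ Dilnoza: 08:00–08:15, 11:45–12:45, 13:30–15:00, 17:45–18:15.
Anders ∩ Dilnoza ∩ Kira: 14:00–15:00.
Anders ∩ Dilnoza ∩ Kira ∩ Gita: 14:00–15:00.
Total common minutes: 60.

60 minutes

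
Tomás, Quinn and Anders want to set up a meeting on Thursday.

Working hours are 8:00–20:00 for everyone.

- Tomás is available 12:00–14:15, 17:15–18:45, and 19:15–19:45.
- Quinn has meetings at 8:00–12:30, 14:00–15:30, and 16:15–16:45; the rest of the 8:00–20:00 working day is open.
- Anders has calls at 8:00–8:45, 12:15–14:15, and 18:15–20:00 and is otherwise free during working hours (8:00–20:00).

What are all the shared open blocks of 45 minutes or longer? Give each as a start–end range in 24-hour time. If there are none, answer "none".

17:15–18:15

Quinn free within 08:00–20:00: 12:30–14:00, 15:30–16:15, 16:45–20:00.
Anders free within 08:00–20:00: 08:45–12:15, 14:15–18:15.
Tomás ∩ Quinn: 12:30–14:00, 17:15–18:45, 19:15–19:45.
Tomás ∩ Quinn ∩ Anders: 17:15–18:15.
Windows ≥ 45 min: 17:15–18:15.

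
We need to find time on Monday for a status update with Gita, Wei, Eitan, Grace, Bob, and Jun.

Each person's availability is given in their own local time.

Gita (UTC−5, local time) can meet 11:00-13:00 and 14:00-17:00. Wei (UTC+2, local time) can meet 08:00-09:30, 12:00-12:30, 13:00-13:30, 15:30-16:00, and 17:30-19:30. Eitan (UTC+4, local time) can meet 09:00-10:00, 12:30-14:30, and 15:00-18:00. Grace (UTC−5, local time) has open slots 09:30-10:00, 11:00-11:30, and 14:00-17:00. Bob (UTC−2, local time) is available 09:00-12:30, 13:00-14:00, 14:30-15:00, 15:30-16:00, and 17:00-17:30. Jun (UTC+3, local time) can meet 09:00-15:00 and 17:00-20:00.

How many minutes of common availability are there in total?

0 minutes

Gita → UTC: 16:00–18:00, 19:00–22:00.
Wei → UTC: 06:00–07:30, 10:00–10:30, 11:00–11:30, 13:30–14:00, 15:30–17:30.
Eitan → UTC: 05:00–06:00, 08:30–10:30, 11:00–14:00.
Grace → UTC: 14:30–15:00, 16:00–16:30, 19:00–22:00.
Bob → UTC: 11:00–14:30, 15:00–16:00, 16:30–17:00, 17:30–18:00, 19:00–19:30.
Jun → UTC: 06:00–12:00, 14:00–17:00.
Gita ∩ Wei: 16:00–17:30.
Gita ∩ Wei ∩ Eitan: (none).
Gita ∩ Wei ∩ Eitan ∩ Grace: (none).
Gita ∩ Wei ∩ Eitan ∩ Grace ∩ Bob: (none).
Gita ∩ Wei ∩ Eitan ∩ Grace ∩ Bob ∩ Jun: (none).
Total common minutes: 0.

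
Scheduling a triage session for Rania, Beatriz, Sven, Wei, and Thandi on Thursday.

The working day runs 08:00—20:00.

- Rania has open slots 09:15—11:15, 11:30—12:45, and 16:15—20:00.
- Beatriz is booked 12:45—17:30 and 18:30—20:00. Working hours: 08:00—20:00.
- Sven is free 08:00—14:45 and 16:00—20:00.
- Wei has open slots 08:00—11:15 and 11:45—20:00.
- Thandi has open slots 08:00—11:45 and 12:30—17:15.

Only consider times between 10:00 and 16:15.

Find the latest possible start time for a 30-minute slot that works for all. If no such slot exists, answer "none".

Beatriz free within 08:00–20:00: 08:00–12:45, 17:30–18:30.
Rania ∩ Beatriz: 09:15–11:15, 11:30–12:45, 17:30–18:30.
Rania ∩ Beatriz ∩ Sven: 09:15–11:15, 11:30–12:45, 17:30–18:30.
Rania ∩ Beatriz ∩ Sven ∩ Wei: 09:15–11:15, 11:45–12:45, 17:30–18:30.
Rania ∩ Beatriz ∩ Sven ∩ Wei ∩ Thandi: 09:15–11:15, 12:30–12:45.
Restricted to 10:00–16:15: 10:00–11:15, 12:30–12:45.
Windows ≥ 30 min: 10:00–11:15.
Latest start in the last window 10:00–11:15 is 11:15 − 30 min = 10:45.

10:45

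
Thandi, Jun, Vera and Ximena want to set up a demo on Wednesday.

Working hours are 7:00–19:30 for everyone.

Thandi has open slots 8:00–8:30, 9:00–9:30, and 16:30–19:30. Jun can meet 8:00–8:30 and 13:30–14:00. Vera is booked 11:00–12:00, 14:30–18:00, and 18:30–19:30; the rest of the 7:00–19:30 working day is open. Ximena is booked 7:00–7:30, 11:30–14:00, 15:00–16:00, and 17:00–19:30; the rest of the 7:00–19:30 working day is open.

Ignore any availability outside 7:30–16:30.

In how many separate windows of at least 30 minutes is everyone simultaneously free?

Vera free within 07:00–19:30: 07:00–11:00, 12:00–14:30, 18:00–18:30.
Ximena free within 07:00–19:30: 07:30–11:30, 14:00–15:00, 16:00–17:00.
Thandi ∩ Jun: 08:00–08:30.
Thandi ∩ Jun ∩ Vera: 08:00–08:30.
Thandi ∩ Jun ∩ Vera ∩ Ximena: 08:00–08:30.
Restricted to 07:30–16:30: 08:00–08:30.
Windows ≥ 30 min: 08:00–08:30.
That's 1 window.

1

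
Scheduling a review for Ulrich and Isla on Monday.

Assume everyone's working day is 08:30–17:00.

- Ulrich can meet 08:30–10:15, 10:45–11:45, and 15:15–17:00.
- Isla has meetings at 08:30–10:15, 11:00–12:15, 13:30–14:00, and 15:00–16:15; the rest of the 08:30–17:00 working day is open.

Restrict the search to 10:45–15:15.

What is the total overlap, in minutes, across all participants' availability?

Isla free within 08:30–17:00: 10:15–11:00, 12:15–13:30, 14:00–15:00, 16:15–17:00.
Ulrich ∩ Isla: 10:45–11:00, 16:15–17:00.
Restricted to 10:45–15:15: 10:45–11:00.
Total common minutes: 15.

15 minutes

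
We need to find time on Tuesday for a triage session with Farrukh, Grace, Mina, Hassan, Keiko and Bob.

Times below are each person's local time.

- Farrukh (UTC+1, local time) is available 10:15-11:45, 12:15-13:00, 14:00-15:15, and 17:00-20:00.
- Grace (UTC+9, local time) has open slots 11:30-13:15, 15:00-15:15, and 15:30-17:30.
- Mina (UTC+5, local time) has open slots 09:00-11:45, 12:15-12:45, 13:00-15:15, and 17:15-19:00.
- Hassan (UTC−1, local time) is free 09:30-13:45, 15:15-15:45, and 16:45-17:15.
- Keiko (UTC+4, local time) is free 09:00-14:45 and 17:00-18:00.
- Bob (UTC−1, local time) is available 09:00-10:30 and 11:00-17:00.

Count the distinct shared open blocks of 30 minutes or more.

Farrukh → UTC: 09:15–10:45, 11:15–12:00, 13:00–14:15, 16:00–19:00.
Grace → UTC: 02:30–04:15, 06:00–06:15, 06:30–08:30.
Mina → UTC: 04:00–06:45, 07:15–07:45, 08:00–10:15, 12:15–14:00.
Hassan → UTC: 10:30–14:45, 16:15–16:45, 17:45–18:15.
Keiko → UTC: 05:00–10:45, 13:00–14:00.
Bob → UTC: 10:00–11:30, 12:00–18:00.
Farrukh ∩ Grace: (none).
Farrukh ∩ Grace ∩ Mina: (none).
Farrukh ∩ Grace ∩ Mina ∩ Hassan: (none).
Farrukh ∩ Grace ∩ Mina ∩ Hassan ∩ Keiko: (none).
Farrukh ∩ Grace ∩ Mina ∩ Hassan ∩ Keiko ∩ Bob: (none).
Windows ≥ 30 min: (none).
That's 0 windows.

0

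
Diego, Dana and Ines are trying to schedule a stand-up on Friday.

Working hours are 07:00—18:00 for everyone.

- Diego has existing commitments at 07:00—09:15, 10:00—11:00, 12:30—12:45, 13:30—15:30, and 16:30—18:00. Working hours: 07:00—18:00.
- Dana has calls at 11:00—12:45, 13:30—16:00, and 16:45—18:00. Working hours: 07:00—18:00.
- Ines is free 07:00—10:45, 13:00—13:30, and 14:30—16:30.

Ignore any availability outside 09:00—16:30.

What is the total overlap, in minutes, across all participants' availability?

105 minutes

Diego free within 07:00–18:00: 09:15–10:00, 11:00–12:30, 12:45–13:30, 15:30–16:30.
Dana free within 07:00–18:00: 07:00–11:00, 12:45–13:30, 16:00–16:45.
Diego ∩ Dana: 09:15–10:00, 12:45–13:30, 16:00–16:30.
Diego ∩ Dana ∩ Ines: 09:15–10:00, 13:00–13:30, 16:00–16:30.
Restricted to 09:00–16:30: 09:15–10:00, 13:00–13:30, 16:00–16:30.
Total common minutes: 45 + 30 + 30 = 105.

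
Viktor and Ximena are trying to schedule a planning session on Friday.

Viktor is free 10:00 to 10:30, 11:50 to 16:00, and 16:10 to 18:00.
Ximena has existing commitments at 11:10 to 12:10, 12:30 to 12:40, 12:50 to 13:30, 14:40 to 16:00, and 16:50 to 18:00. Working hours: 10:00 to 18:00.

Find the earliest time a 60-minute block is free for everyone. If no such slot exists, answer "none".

Ximena free within 10:00–18:00: 10:00–11:10, 12:10–12:30, 12:40–12:50, 13:30–14:40, 16:00–16:50.
Viktor ∩ Ximena: 10:00–10:30, 12:10–12:30, 12:40–12:50, 13:30–14:40, 16:10–16:50.
Windows ≥ 60 min: 13:30–14:40.
Earliest such window starts at 13:30.

13:30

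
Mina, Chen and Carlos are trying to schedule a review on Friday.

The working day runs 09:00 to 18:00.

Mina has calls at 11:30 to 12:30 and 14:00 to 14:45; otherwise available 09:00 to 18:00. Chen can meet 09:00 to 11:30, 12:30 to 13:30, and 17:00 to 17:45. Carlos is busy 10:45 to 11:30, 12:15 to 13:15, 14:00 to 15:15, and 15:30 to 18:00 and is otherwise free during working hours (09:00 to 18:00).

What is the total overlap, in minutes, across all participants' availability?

120 minutes

Mina free within 09:00–18:00: 09:00–11:30, 12:30–14:00, 14:45–18:00.
Carlos free within 09:00–18:00: 09:00–10:45, 11:30–12:15, 13:15–14:00, 15:15–15:30.
Mina ∩ Chen: 09:00–11:30, 12:30–13:30, 17:00–17:45.
Mina ∩ Chen ∩ Carlos: 09:00–10:45, 13:15–13:30.
Total common minutes: 105 + 15 = 120.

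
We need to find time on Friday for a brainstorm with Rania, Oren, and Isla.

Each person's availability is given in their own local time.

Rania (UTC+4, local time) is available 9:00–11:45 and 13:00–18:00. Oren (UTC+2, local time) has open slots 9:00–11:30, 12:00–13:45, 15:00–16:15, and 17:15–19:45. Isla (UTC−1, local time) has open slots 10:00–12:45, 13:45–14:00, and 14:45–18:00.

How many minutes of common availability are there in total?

90 minutes

Rania → UTC: 05:00–07:45, 09:00–14:00.
Oren → UTC: 07:00–09:30, 10:00–11:45, 13:00–14:15, 15:15–17:45.
Isla → UTC: 11:00–13:45, 14:45–15:00, 15:45–19:00.
Rania ∩ Oren: 07:00–07:45, 09:00–09:30, 10:00–11:45, 13:00–14:00.
Rania ∩ Oren ∩ Isla: 11:00–11:45, 13:00–13:45.
Total common minutes: 45 + 45 = 90.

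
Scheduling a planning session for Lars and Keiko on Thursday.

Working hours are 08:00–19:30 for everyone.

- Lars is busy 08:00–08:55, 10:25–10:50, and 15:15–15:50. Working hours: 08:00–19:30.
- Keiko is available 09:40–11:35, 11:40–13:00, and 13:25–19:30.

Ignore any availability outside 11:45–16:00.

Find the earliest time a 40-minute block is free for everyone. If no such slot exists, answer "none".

Lars free within 08:00–19:30: 08:55–10:25, 10:50–15:15, 15:50–19:30.
Lars ∩ Keiko: 09:40–10:25, 10:50–11:35, 11:40–13:00, 13:25–15:15, 15:50–19:30.
Restricted to 11:45–16:00: 11:45–13:00, 13:25–15:15, 15:50–16:00.
Windows ≥ 40 min: 11:45–13:00, 13:25–15:15.
Earliest such window starts at 11:45.

11:45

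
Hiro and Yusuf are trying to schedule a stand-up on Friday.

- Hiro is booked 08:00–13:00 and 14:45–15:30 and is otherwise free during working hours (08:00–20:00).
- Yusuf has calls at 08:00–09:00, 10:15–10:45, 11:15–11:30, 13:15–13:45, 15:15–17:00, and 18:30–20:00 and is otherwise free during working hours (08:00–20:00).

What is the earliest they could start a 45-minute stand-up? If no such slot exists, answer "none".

13:45

Hiro free within 08:00–20:00: 13:00–14:45, 15:30–20:00.
Yusuf free within 08:00–20:00: 09:00–10:15, 10:45–11:15, 11:30–13:15, 13:45–15:15, 17:00–18:30.
Hiro ∩ Yusuf: 13:00–13:15, 13:45–14:45, 17:00–18:30.
Windows ≥ 45 min: 13:45–14:45, 17:00–18:30.
Earliest such window starts at 13:45.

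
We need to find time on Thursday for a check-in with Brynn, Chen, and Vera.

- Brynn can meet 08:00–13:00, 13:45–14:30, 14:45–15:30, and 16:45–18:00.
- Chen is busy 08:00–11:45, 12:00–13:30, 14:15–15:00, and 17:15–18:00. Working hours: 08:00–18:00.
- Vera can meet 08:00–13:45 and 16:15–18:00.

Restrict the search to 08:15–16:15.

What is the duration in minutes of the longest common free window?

Chen free within 08:00–18:00: 11:45–12:00, 13:30–14:15, 15:00–17:15.
Brynn ∩ Chen: 11:45–12:00, 13:45–14:15, 15:00–15:30, 16:45–17:15.
Brynn ∩ Chen ∩ Vera: 11:45–12:00, 16:45–17:15.
Restricted to 08:15–16:15: 11:45–12:00.
Single common window of 15 minutes.

15 minutes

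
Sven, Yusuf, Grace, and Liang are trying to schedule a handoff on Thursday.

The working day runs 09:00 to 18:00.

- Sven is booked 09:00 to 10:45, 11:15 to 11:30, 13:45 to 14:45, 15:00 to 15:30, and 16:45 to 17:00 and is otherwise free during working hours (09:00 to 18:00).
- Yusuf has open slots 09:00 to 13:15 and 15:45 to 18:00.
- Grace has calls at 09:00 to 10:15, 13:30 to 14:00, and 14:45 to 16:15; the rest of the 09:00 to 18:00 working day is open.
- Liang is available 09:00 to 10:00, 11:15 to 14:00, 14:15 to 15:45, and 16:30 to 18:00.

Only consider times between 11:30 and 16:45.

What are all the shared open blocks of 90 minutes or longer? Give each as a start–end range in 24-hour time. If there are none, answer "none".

Sven free within 09:00–18:00: 10:45–11:15, 11:30–13:45, 14:45–15:00, 15:30–16:45, 17:00–18:00.
Grace free within 09:00–18:00: 10:15–13:30, 14:00–14:45, 16:15–18:00.
Sven ∩ Yusuf: 10:45–11:15, 11:30–13:15, 15:45–16:45, 17:00–18:00.
Sven ∩ Yusuf ∩ Grace: 10:45–11:15, 11:30–13:15, 16:15–16:45, 17:00–18:00.
Sven ∩ Yusuf ∩ Grace ∩ Liang: 11:30–13:15, 16:30–16:45, 17:00–18:00.
Restricted to 11:30–16:45: 11:30–13:15, 16:30–16:45.
Windows ≥ 90 min: 11:30–13:15.

11:30–13:15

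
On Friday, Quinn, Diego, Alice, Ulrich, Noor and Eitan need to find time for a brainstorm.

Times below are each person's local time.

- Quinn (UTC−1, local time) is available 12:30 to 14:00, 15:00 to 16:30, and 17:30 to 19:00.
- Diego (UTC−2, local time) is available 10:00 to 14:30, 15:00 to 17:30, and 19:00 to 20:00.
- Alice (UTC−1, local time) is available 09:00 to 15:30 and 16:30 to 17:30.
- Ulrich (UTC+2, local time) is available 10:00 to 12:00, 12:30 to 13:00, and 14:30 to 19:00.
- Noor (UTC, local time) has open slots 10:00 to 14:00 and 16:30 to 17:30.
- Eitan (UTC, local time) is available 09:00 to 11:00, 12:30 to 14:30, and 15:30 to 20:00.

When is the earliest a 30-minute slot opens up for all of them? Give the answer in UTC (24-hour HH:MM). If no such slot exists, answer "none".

Quinn → UTC: 13:30–15:00, 16:00–17:30, 18:30–20:00.
Diego → UTC: 12:00–16:30, 17:00–19:30, 21:00–22:00.
Alice → UTC: 10:00–16:30, 17:30–18:30.
Ulrich → UTC: 08:00–10:00, 10:30–11:00, 12:30–17:00.
Noor → UTC: 10:00–14:00, 16:30–17:30.
Eitan → UTC: 09:00–11:00, 12:30–14:30, 15:30–20:00.
Quinn ∩ Diego: 13:30–15:00, 16:00–16:30, 17:00–17:30, 18:30–19:30.
Quinn ∩ Diego ∩ Alice: 13:30–15:00, 16:00–16:30.
Quinn ∩ Diego ∩ Alice ∩ Ulrich: 13:30–15:00, 16:00–16:30.
Quinn ∩ Diego ∩ Alice ∩ Ulrich ∩ Noor: 13:30–14:00.
Quinn ∩ Diego ∩ Alice ∩ Ulrich ∩ Noor ∩ Eitan: 13:30–14:00.
Windows ≥ 30 min: 13:30–14:00.
Earliest such window starts at 13:30.

13:30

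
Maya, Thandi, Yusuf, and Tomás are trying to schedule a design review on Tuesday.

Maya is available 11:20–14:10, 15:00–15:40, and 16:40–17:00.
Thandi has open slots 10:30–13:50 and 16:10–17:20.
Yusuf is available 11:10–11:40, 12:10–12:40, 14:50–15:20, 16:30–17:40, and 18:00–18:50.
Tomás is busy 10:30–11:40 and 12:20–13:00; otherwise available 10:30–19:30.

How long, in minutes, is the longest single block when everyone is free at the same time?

Tomás free within 10:30–19:30: 11:40–12:20, 13:00–19:30.
Maya ∩ Thandi: 11:20–13:50, 16:40–17:00.
Maya ∩ Thandi ∩ Yusuf: 11:20–11:40, 12:10–12:40, 16:40–17:00.
Maya ∩ Thandi ∩ Yusuf ∩ Tomás: 12:10–12:20, 16:40–17:00.
Common window lengths: 10, 20 min; longest is 20.

20 minutes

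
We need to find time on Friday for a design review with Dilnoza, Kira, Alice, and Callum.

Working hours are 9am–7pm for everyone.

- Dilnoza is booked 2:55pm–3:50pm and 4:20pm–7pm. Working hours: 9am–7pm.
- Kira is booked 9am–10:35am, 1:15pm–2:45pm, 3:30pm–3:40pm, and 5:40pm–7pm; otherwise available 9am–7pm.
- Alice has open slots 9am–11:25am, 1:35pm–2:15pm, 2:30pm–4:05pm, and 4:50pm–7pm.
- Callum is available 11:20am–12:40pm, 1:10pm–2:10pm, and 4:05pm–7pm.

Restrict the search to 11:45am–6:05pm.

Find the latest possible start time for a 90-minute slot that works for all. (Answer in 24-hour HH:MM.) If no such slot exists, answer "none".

none

Dilnoza free within 09:00–19:00: 09:00–14:55, 15:50–16:20.
Kira free within 09:00–19:00: 10:35–13:15, 14:45–15:30, 15:40–17:40.
Dilnoza ∩ Kira: 10:35–13:15, 14:45–14:55, 15:50–16:20.
Dilnoza ∩ Kira ∩ Alice: 10:35–11:25, 14:45–14:55, 15:50–16:05.
Dilnoza ∩ Kira ∩ Alice ∩ Callum: 11:20–11:25.
Restricted to 11:45–18:05: (none).
Windows ≥ 90 min: (none).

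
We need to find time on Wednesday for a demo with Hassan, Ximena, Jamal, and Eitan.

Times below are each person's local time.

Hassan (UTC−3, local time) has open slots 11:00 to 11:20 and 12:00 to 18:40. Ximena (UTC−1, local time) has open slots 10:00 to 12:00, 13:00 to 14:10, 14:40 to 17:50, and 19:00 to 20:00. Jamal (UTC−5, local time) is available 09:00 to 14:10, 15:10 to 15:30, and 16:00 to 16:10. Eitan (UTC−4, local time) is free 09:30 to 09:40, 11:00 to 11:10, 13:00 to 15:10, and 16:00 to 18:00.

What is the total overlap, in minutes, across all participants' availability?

140 minutes

Hassan → UTC: 14:00–14:20, 15:00–21:40.
Ximena → UTC: 11:00–13:00, 14:00–15:10, 15:40–18:50, 20:00–21:00.
Jamal → UTC: 14:00–19:10, 20:10–20:30, 21:00–21:10.
Eitan → UTC: 13:30–13:40, 15:00–15:10, 17:00–19:10, 20:00–22:00.
Hassan ∩ Ximena: 14:00–14:20, 15:00–15:10, 15:40–18:50, 20:00–21:00.
Hassan ∩ Ximena ∩ Jamal: 14:00–14:20, 15:00–15:10, 15:40–18:50, 20:10–20:30.
Hassan ∩ Ximena ∩ Jamal ∩ Eitan: 15:00–15:10, 17:00–18:50, 20:10–20:30.
Total common minutes: 10 + 110 + 20 = 140.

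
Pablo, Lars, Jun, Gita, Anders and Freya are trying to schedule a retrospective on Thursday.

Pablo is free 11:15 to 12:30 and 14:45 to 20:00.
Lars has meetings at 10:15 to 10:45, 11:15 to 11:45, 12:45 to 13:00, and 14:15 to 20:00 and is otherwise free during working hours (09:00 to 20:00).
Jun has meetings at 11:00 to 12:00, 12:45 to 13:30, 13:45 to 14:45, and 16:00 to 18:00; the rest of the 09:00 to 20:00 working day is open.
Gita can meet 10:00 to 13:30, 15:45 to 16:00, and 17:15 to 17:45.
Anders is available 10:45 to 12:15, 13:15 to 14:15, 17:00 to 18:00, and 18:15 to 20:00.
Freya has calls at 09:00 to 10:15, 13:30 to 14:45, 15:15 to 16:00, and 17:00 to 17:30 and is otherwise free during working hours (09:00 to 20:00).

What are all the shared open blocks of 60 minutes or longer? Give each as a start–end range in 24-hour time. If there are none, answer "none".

none

Lars free within 09:00–20:00: 09:00–10:15, 10:45–11:15, 11:45–12:45, 13:00–14:15.
Jun free within 09:00–20:00: 09:00–11:00, 12:00–12:45, 13:30–13:45, 14:45–16:00, 18:00–20:00.
Freya free within 09:00–20:00: 10:15–13:30, 14:45–15:15, 16:00–17:00, 17:30–20:00.
Pablo ∩ Lars: 11:45–12:30.
Pablo ∩ Lars ∩ Jun: 12:00–12:30.
Pablo ∩ Lars ∩ Jun ∩ Gita: 12:00–12:30.
Pablo ∩ Lars ∩ Jun ∩ Gita ∩ Anders: 12:00–12:15.
Pablo ∩ Lars ∩ Jun ∩ Gita ∩ Anders ∩ Freya: 12:00–12:15.
Windows ≥ 60 min: (none).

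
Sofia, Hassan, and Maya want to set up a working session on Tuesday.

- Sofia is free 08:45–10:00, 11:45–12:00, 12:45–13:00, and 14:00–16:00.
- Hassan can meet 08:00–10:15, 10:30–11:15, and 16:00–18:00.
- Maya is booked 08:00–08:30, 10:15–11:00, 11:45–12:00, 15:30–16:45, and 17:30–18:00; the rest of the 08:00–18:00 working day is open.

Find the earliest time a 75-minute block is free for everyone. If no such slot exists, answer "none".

Maya free within 08:00–18:00: 08:30–10:15, 11:00–11:45, 12:00–15:30, 16:45–17:30.
Sofia ∩ Hassan: 08:45–10:00.
Sofia ∩ Hassan ∩ Maya: 08:45–10:00.
Windows ≥ 75 min: 08:45–10:00.
Earliest such window starts at 08:45.

08:45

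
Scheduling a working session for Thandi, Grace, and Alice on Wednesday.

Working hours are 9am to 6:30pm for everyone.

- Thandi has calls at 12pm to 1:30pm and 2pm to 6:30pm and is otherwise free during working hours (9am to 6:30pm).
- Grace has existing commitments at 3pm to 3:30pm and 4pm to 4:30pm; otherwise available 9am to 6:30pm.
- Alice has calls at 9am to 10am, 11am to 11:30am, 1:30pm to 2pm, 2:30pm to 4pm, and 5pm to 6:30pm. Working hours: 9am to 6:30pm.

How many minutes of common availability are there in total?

Thandi free within 09:00–18:30: 09:00–12:00, 13:30–14:00.
Grace free within 09:00–18:30: 09:00–15:00, 15:30–16:00, 16:30–18:30.
Alice free within 09:00–18:30: 10:00–11:00, 11:30–13:30, 14:00–14:30, 16:00–17:00.
Thandi ∩ Grace: 09:00–12:00, 13:30–14:00.
Thandi ∩ Grace ∩ Alice: 10:00–11:00, 11:30–12:00.
Total common minutes: 60 + 30 = 90.

90 minutes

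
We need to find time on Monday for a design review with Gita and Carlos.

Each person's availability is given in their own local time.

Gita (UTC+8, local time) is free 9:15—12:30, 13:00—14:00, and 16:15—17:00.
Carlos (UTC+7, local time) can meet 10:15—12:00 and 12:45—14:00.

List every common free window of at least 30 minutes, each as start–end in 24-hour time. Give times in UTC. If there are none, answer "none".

03:15–04:30

Gita → UTC: 01:15–04:30, 05:00–06:00, 08:15–09:00.
Carlos → UTC: 03:15–05:00, 05:45–07:00.
Gita ∩ Carlos: 03:15–04:30, 05:45–06:00.
Windows ≥ 30 min: 03:15–04:30.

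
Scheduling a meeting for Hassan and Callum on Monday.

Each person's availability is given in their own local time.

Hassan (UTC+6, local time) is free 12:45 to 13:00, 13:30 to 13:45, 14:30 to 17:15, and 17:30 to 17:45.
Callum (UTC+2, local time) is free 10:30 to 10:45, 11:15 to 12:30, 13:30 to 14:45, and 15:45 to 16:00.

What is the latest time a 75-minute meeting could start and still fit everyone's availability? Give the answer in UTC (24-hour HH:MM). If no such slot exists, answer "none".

Hassan → UTC: 06:45–07:00, 07:30–07:45, 08:30–11:15, 11:30–11:45.
Callum → UTC: 08:30–08:45, 09:15–10:30, 11:30–12:45, 13:45–14:00.
Hassan ∩ Callum: 08:30–08:45, 09:15–10:30, 11:30–11:45.
Windows ≥ 75 min: 09:15–10:30.
Latest start in the last window 09:15–10:30 is 10:30 − 75 min = 09:15.

09:15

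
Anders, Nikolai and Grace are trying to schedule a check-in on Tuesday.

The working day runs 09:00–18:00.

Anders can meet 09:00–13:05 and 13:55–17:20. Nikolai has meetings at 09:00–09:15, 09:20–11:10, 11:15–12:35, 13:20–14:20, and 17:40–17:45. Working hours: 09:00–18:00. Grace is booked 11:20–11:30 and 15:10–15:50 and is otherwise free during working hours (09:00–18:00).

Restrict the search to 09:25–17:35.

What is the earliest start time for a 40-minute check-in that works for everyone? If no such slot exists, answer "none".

Nikolai free within 09:00–18:00: 09:15–09:20, 11:10–11:15, 12:35–13:20, 14:20–17:40, 17:45–18:00.
Grace free within 09:00–18:00: 09:00–11:20, 11:30–15:10, 15:50–18:00.
Anders ∩ Nikolai: 09:15–09:20, 11:10–11:15, 12:35–13:05, 14:20–17:20.
Anders ∩ Nikolai ∩ Grace: 09:15–09:20, 11:10–11:15, 12:35–13:05, 14:20–15:10, 15:50–17:20.
Restricted to 09:25–17:35: 11:10–11:15, 12:35–13:05, 14:20–15:10, 15:50–17:20.
Windows ≥ 40 min: 14:20–15:10, 15:50–17:20.
Earliest such window starts at 14:20.

14:20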